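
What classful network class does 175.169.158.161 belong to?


First octet: 175
Binary: 10101111
10xxxxxx -> Class B (128-191)
Class B, default mask 255.255.0.0 (/16)


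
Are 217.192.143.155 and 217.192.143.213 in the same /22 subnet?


Mask: 255.255.252.0
217.192.143.155 AND mask = 217.192.140.0
217.192.143.213 AND mask = 217.192.140.0
Yes, same subnet (217.192.140.0)


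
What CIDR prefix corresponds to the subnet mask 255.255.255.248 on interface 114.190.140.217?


Binary: 11111111.11111111.11111111.11111000
Count leading 1s
Prefix: /29


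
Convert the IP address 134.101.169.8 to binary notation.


134 = 10000110
101 = 01100101
169 = 10101001
8 = 00001000
Binary: 10000110.01100101.10101001.00001000


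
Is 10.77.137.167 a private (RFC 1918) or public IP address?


RFC 1918 private ranges:
  10.0.0.0/8 (10.0.0.0 - 10.255.255.255)
  172.16.0.0/12 (172.16.0.0 - 172.31.255.255)
  192.168.0.0/16 (192.168.0.0 - 192.168.255.255)
Private (in 10.0.0.0/8)


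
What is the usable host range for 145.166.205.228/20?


Network: 145.166.192.0
Broadcast: 145.166.207.255
First usable = network + 1
Last usable = broadcast - 1
Range: 145.166.192.1 to 145.166.207.254


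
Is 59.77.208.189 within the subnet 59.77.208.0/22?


Subnet network: 59.77.208.0
Test IP AND mask: 59.77.208.0
Yes, 59.77.208.189 is in 59.77.208.0/22


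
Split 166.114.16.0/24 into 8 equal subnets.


New prefix = 24 + 3 = 27
Each subnet has 32 addresses
  166.114.16.0/27
  166.114.16.32/27
  166.114.16.64/27
  166.114.16.96/27
  166.114.16.128/27
  166.114.16.160/27
  166.114.16.192/27
  166.114.16.224/27
Subnets: 166.114.16.0/27, 166.114.16.32/27, 166.114.16.64/27, 166.114.16.96/27, 166.114.16.128/27, 166.114.16.160/27, 166.114.16.192/27, 166.114.16.224/27


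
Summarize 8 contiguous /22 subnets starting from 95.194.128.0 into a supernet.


Original prefix: /22
Number of subnets: 8 = 2^3
New prefix = 22 - 3 = 19
Supernet: 95.194.128.0/19


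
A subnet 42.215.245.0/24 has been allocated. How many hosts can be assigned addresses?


Host bits = 32 - 24 = 8
Total addresses = 2^8 = 256
Usable = total - 2 (network and broadcast)
Usable hosts: 254


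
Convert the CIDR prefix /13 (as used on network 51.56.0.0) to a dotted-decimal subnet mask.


/13 means 13 network bits, 19 host bits
Binary: 11111111111110000000000000000000
Mask: 255.248.0.0


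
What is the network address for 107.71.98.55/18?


IP:   01101011.01000111.01100010.00110111
Mask: 11111111.11111111.11000000.00000000
AND operation:
Net:  01101011.01000111.01000000.00000000
Network: 107.71.64.0/18


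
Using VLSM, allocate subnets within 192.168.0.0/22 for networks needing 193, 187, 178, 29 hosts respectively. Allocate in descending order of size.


193 hosts -> /24 (254 usable): 192.168.0.0/24
187 hosts -> /24 (254 usable): 192.168.1.0/24
178 hosts -> /24 (254 usable): 192.168.2.0/24
29 hosts -> /27 (30 usable): 192.168.3.0/27
Allocation: 192.168.0.0/24 (193 hosts, 254 usable); 192.168.1.0/24 (187 hosts, 254 usable); 192.168.2.0/24 (178 hosts, 254 usable); 192.168.3.0/27 (29 hosts, 30 usable)


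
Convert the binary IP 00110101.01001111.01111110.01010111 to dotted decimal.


00110101 = 53
01001111 = 79
01111110 = 126
01010111 = 87
IP: 53.79.126.87


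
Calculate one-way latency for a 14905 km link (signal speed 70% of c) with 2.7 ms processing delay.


Speed = 0.7 * 3e5 km/s = 210000 km/s
Propagation delay = 14905 / 210000 = 0.071 s = 70.9762 ms
Processing delay = 2.7 ms
Total one-way latency = 73.6762 ms


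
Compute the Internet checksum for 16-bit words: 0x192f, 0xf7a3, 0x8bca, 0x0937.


Sum all words (with carry folding):
+ 0x192f = 0x192f
+ 0xf7a3 = 0x10d3
+ 0x8bca = 0x9c9d
+ 0x0937 = 0xa5d4
One's complement: ~0xa5d4
Checksum = 0x5a2b


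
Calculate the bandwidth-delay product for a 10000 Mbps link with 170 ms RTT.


BDP = bandwidth * RTT
= 10000 Mbps * 170 ms
= 10000 * 1e6 * 170 / 1000 bits
= 1700000000 bits
= 212500000 bytes
= 207519.5312 KB
BDP = 1700000000 bits (212500000 bytes)


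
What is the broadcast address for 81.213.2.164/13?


Network: 81.208.0.0/13
Host bits = 19
Set all host bits to 1:
Broadcast: 81.215.255.255


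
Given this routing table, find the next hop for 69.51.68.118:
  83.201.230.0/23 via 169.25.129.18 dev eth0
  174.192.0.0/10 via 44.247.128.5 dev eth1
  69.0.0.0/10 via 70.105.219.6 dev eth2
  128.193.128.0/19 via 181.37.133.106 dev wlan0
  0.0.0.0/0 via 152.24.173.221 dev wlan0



Longest prefix match for 69.51.68.118:
  /23 83.201.230.0: no
  /10 174.192.0.0: no
  /10 69.0.0.0: MATCH
  /19 128.193.128.0: no
  /0 0.0.0.0: MATCH
Selected: next-hop 70.105.219.6 via eth2 (matched /10)


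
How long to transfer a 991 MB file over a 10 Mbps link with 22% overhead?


Effective throughput = 10 * (1 - 22/100) = 7.8 Mbps
File size in Mb = 991 * 8 = 7928 Mb
Time = 7928 / 7.8
Time = 1016.4103 seconds


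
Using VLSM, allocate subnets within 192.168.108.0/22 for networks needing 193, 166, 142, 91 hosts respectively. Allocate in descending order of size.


193 hosts -> /24 (254 usable): 192.168.108.0/24
166 hosts -> /24 (254 usable): 192.168.109.0/24
142 hosts -> /24 (254 usable): 192.168.110.0/24
91 hosts -> /25 (126 usable): 192.168.111.0/25
Allocation: 192.168.108.0/24 (193 hosts, 254 usable); 192.168.109.0/24 (166 hosts, 254 usable); 192.168.110.0/24 (142 hosts, 254 usable); 192.168.111.0/25 (91 hosts, 126 usable)


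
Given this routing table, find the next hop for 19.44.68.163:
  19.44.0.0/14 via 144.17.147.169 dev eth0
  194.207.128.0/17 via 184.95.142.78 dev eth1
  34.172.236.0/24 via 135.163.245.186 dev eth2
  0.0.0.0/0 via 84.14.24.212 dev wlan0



Longest prefix match for 19.44.68.163:
  /14 19.44.0.0: MATCH
  /17 194.207.128.0: no
  /24 34.172.236.0: no
  /0 0.0.0.0: MATCH
Selected: next-hop 144.17.147.169 via eth0 (matched /14)


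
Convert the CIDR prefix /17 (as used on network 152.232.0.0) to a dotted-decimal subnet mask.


/17 means 17 network bits, 15 host bits
Binary: 11111111111111111000000000000000
Mask: 255.255.128.0


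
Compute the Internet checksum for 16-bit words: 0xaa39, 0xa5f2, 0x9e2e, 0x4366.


Sum all words (with carry folding):
+ 0xaa39 = 0xaa39
+ 0xa5f2 = 0x502c
+ 0x9e2e = 0xee5a
+ 0x4366 = 0x31c1
One's complement: ~0x31c1
Checksum = 0xce3e


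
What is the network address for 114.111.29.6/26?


IP:   01110010.01101111.00011101.00000110
Mask: 11111111.11111111.11111111.11000000
AND operation:
Net:  01110010.01101111.00011101.00000000
Network: 114.111.29.0/26


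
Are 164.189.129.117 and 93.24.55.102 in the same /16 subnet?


Mask: 255.255.0.0
164.189.129.117 AND mask = 164.189.0.0
93.24.55.102 AND mask = 93.24.0.0
No, different subnets (164.189.0.0 vs 93.24.0.0)


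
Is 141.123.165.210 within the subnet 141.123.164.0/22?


Subnet network: 141.123.164.0
Test IP AND mask: 141.123.164.0
Yes, 141.123.165.210 is in 141.123.164.0/22


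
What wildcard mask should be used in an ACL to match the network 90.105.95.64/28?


Subnet mask: 255.255.255.240
Wildcard = 255.255.255.255 - subnet mask
255 - 255 = 0
255 - 255 = 0
255 - 255 = 0
255 - 240 = 15
Wildcard: 0.0.0.15


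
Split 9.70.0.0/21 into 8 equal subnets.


New prefix = 21 + 3 = 24
Each subnet has 256 addresses
  9.70.0.0/24
  9.70.1.0/24
  9.70.2.0/24
  9.70.3.0/24
  9.70.4.0/24
  9.70.5.0/24
  9.70.6.0/24
  9.70.7.0/24
Subnets: 9.70.0.0/24, 9.70.1.0/24, 9.70.2.0/24, 9.70.3.0/24, 9.70.4.0/24, 9.70.5.0/24, 9.70.6.0/24, 9.70.7.0/24


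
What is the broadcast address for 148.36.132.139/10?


Network: 148.0.0.0/10
Host bits = 22
Set all host bits to 1:
Broadcast: 148.63.255.255


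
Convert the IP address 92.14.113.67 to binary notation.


92 = 01011100
14 = 00001110
113 = 01110001
67 = 01000011
Binary: 01011100.00001110.01110001.01000011


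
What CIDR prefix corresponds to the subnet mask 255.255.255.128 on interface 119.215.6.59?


Binary: 11111111.11111111.11111111.10000000
Count leading 1s
Prefix: /25


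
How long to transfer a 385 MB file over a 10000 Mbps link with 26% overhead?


Effective throughput = 10000 * (1 - 26/100) = 7400 Mbps
File size in Mb = 385 * 8 = 3080 Mb
Time = 3080 / 7400
Time = 0.4162 seconds


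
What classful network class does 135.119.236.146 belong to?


First octet: 135
Binary: 10000111
10xxxxxx -> Class B (128-191)
Class B, default mask 255.255.0.0 (/16)


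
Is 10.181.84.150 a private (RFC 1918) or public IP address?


RFC 1918 private ranges:
  10.0.0.0/8 (10.0.0.0 - 10.255.255.255)
  172.16.0.0/12 (172.16.0.0 - 172.31.255.255)
  192.168.0.0/16 (192.168.0.0 - 192.168.255.255)
Private (in 10.0.0.0/8)


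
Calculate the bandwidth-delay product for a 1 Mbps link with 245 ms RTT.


BDP = bandwidth * RTT
= 1 Mbps * 245 ms
= 1 * 1e6 * 245 / 1000 bits
= 245000 bits
= 30625 bytes
= 29.9072 KB
BDP = 245000 bits (30625 bytes)


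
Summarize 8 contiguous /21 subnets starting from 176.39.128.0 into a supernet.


Original prefix: /21
Number of subnets: 8 = 2^3
New prefix = 21 - 3 = 18
Supernet: 176.39.128.0/18


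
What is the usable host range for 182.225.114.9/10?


Network: 182.192.0.0
Broadcast: 182.255.255.255
First usable = network + 1
Last usable = broadcast - 1
Range: 182.192.0.1 to 182.255.255.254


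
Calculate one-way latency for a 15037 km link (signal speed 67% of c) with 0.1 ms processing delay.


Speed = 0.67 * 3e5 km/s = 201000 km/s
Propagation delay = 15037 / 201000 = 0.0748 s = 74.8109 ms
Processing delay = 0.1 ms
Total one-way latency = 74.9109 ms


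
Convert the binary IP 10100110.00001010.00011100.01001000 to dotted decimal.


10100110 = 166
00001010 = 10
00011100 = 28
01001000 = 72
IP: 166.10.28.72


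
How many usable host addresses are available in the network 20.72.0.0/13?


Host bits = 32 - 13 = 19
Total addresses = 2^19 = 524288
Usable = total - 2 (network and broadcast)
Usable hosts: 524286


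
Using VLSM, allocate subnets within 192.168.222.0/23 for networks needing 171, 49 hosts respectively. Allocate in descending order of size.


171 hosts -> /24 (254 usable): 192.168.222.0/24
49 hosts -> /26 (62 usable): 192.168.223.0/26
Allocation: 192.168.222.0/24 (171 hosts, 254 usable); 192.168.223.0/26 (49 hosts, 62 usable)


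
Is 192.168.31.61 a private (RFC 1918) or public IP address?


RFC 1918 private ranges:
  10.0.0.0/8 (10.0.0.0 - 10.255.255.255)
  172.16.0.0/12 (172.16.0.0 - 172.31.255.255)
  192.168.0.0/16 (192.168.0.0 - 192.168.255.255)
Private (in 192.168.0.0/16)


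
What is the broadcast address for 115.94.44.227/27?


Network: 115.94.44.224/27
Host bits = 5
Set all host bits to 1:
Broadcast: 115.94.44.255


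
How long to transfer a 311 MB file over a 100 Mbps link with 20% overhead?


Effective throughput = 100 * (1 - 20/100) = 80 Mbps
File size in Mb = 311 * 8 = 2488 Mb
Time = 2488 / 80
Time = 31.1 seconds


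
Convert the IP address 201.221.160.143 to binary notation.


201 = 11001001
221 = 11011101
160 = 10100000
143 = 10001111
Binary: 11001001.11011101.10100000.10001111


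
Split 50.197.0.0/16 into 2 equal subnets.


New prefix = 16 + 1 = 17
Each subnet has 32768 addresses
  50.197.0.0/17
  50.197.128.0/17
Subnets: 50.197.0.0/17, 50.197.128.0/17


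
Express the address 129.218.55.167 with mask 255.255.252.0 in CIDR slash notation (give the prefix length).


Binary: 11111111.11111111.11111100.00000000
Count leading 1s
Prefix: /22


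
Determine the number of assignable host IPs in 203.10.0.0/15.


Host bits = 32 - 15 = 17
Total addresses = 2^17 = 131072
Usable = total - 2 (network and broadcast)
Usable hosts: 131070


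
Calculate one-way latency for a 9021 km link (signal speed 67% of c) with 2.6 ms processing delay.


Speed = 0.67 * 3e5 km/s = 201000 km/s
Propagation delay = 9021 / 201000 = 0.0449 s = 44.8806 ms
Processing delay = 2.6 ms
Total one-way latency = 47.4806 ms


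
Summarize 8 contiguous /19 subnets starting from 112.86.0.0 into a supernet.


Original prefix: /19
Number of subnets: 8 = 2^3
New prefix = 19 - 3 = 16
Supernet: 112.86.0.0/16


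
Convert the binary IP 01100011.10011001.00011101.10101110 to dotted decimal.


01100011 = 99
10011001 = 153
00011101 = 29
10101110 = 174
IP: 99.153.29.174


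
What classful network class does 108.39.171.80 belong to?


First octet: 108
Binary: 01101100
0xxxxxxx -> Class A (1-126)
Class A, default mask 255.0.0.0 (/8)


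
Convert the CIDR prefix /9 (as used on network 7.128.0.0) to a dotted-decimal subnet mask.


/9 means 9 network bits, 23 host bits
Binary: 11111111100000000000000000000000
Mask: 255.128.0.0


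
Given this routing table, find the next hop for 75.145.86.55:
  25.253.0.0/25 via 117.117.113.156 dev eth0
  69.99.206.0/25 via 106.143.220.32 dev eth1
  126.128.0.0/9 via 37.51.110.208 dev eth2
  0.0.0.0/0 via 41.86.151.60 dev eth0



Longest prefix match for 75.145.86.55:
  /25 25.253.0.0: no
  /25 69.99.206.0: no
  /9 126.128.0.0: no
  /0 0.0.0.0: MATCH
Selected: next-hop 41.86.151.60 via eth0 (matched /0)


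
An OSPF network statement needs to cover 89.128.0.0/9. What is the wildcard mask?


Subnet mask: 255.128.0.0
Wildcard = 255.255.255.255 - subnet mask
255 - 255 = 0
255 - 128 = 127
255 - 0 = 255
255 - 0 = 255
Wildcard: 0.127.255.255


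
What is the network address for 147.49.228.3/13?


IP:   10010011.00110001.11100100.00000011
Mask: 11111111.11111000.00000000.00000000
AND operation:
Net:  10010011.00110000.00000000.00000000
Network: 147.48.0.0/13


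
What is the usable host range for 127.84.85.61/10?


Network: 127.64.0.0
Broadcast: 127.127.255.255
First usable = network + 1
Last usable = broadcast - 1
Range: 127.64.0.1 to 127.127.255.254


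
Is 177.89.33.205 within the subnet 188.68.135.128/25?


Subnet network: 188.68.135.128
Test IP AND mask: 177.89.33.128
No, 177.89.33.205 is not in 188.68.135.128/25


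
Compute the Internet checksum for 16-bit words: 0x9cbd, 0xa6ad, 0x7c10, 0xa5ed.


Sum all words (with carry folding):
+ 0x9cbd = 0x9cbd
+ 0xa6ad = 0x436b
+ 0x7c10 = 0xbf7b
+ 0xa5ed = 0x6569
One's complement: ~0x6569
Checksum = 0x9a96


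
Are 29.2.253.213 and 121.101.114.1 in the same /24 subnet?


Mask: 255.255.255.0
29.2.253.213 AND mask = 29.2.253.0
121.101.114.1 AND mask = 121.101.114.0
No, different subnets (29.2.253.0 vs 121.101.114.0)


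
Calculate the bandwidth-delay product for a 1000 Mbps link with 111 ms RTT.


BDP = bandwidth * RTT
= 1000 Mbps * 111 ms
= 1000 * 1e6 * 111 / 1000 bits
= 111000000 bits
= 13875000 bytes
= 13549.8047 KB
BDP = 111000000 bits (13875000 bytes)


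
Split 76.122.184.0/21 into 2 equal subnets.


New prefix = 21 + 1 = 22
Each subnet has 1024 addresses
  76.122.184.0/22
  76.122.188.0/22
Subnets: 76.122.184.0/22, 76.122.188.0/22


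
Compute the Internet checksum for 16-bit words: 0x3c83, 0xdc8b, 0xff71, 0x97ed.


Sum all words (with carry folding):
+ 0x3c83 = 0x3c83
+ 0xdc8b = 0x190f
+ 0xff71 = 0x1881
+ 0x97ed = 0xb06e
One's complement: ~0xb06e
Checksum = 0x4f91


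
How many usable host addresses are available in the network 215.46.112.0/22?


Host bits = 32 - 22 = 10
Total addresses = 2^10 = 1024
Usable = total - 2 (network and broadcast)
Usable hosts: 1022


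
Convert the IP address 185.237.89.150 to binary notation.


185 = 10111001
237 = 11101101
89 = 01011001
150 = 10010110
Binary: 10111001.11101101.01011001.10010110


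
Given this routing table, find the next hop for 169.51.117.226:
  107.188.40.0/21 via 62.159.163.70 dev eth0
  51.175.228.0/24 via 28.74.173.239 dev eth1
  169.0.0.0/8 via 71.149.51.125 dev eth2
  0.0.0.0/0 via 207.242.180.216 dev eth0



Longest prefix match for 169.51.117.226:
  /21 107.188.40.0: no
  /24 51.175.228.0: no
  /8 169.0.0.0: MATCH
  /0 0.0.0.0: MATCH
Selected: next-hop 71.149.51.125 via eth2 (matched /8)


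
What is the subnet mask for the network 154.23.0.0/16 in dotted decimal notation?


/16 means 16 network bits, 16 host bits
Binary: 11111111111111110000000000000000
Mask: 255.255.0.0


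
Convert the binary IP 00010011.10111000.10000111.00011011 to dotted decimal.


00010011 = 19
10111000 = 184
10000111 = 135
00011011 = 27
IP: 19.184.135.27


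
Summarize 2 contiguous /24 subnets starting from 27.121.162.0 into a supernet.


Original prefix: /24
Number of subnets: 2 = 2^1
New prefix = 24 - 1 = 23
Supernet: 27.121.162.0/23


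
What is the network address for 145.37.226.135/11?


IP:   10010001.00100101.11100010.10000111
Mask: 11111111.11100000.00000000.00000000
AND operation:
Net:  10010001.00100000.00000000.00000000
Network: 145.32.0.0/11


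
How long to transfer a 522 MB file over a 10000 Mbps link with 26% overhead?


Effective throughput = 10000 * (1 - 26/100) = 7400 Mbps
File size in Mb = 522 * 8 = 4176 Mb
Time = 4176 / 7400
Time = 0.5643 seconds


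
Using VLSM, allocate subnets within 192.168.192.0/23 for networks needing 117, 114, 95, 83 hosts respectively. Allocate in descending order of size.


117 hosts -> /25 (126 usable): 192.168.192.0/25
114 hosts -> /25 (126 usable): 192.168.192.128/25
95 hosts -> /25 (126 usable): 192.168.193.0/25
83 hosts -> /25 (126 usable): 192.168.193.128/25
Allocation: 192.168.192.0/25 (117 hosts, 126 usable); 192.168.192.128/25 (114 hosts, 126 usable); 192.168.193.0/25 (95 hosts, 126 usable); 192.168.193.128/25 (83 hosts, 126 usable)


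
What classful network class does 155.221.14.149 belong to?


First octet: 155
Binary: 10011011
10xxxxxx -> Class B (128-191)
Class B, default mask 255.255.0.0 (/16)


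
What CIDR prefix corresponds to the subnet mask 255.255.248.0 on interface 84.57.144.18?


Binary: 11111111.11111111.11111000.00000000
Count leading 1s
Prefix: /21


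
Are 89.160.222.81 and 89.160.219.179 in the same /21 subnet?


Mask: 255.255.248.0
89.160.222.81 AND mask = 89.160.216.0
89.160.219.179 AND mask = 89.160.216.0
Yes, same subnet (89.160.216.0)


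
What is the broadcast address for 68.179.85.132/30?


Network: 68.179.85.132/30
Host bits = 2
Set all host bits to 1:
Broadcast: 68.179.85.135


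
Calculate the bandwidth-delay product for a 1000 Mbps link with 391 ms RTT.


BDP = bandwidth * RTT
= 1000 Mbps * 391 ms
= 1000 * 1e6 * 391 / 1000 bits
= 391000000 bits
= 48875000 bytes
= 47729.4922 KB
BDP = 391000000 bits (48875000 bytes)


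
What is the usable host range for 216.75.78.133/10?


Network: 216.64.0.0
Broadcast: 216.127.255.255
First usable = network + 1
Last usable = broadcast - 1
Range: 216.64.0.1 to 216.127.255.254


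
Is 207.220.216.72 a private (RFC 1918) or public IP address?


RFC 1918 private ranges:
  10.0.0.0/8 (10.0.0.0 - 10.255.255.255)
  172.16.0.0/12 (172.16.0.0 - 172.31.255.255)
  192.168.0.0/16 (192.168.0.0 - 192.168.255.255)
Public (not in any RFC 1918 range)


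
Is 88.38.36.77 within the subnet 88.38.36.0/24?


Subnet network: 88.38.36.0
Test IP AND mask: 88.38.36.0
Yes, 88.38.36.77 is in 88.38.36.0/24


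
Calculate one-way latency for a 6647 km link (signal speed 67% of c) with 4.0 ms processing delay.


Speed = 0.67 * 3e5 km/s = 201000 km/s
Propagation delay = 6647 / 201000 = 0.0331 s = 33.0697 ms
Processing delay = 4.0 ms
Total one-way latency = 37.0697 ms


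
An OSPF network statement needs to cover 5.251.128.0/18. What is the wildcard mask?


Subnet mask: 255.255.192.0
Wildcard = 255.255.255.255 - subnet mask
255 - 255 = 0
255 - 255 = 0
255 - 192 = 63
255 - 0 = 255
Wildcard: 0.0.63.255


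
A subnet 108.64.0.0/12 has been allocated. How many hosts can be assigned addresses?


Host bits = 32 - 12 = 20
Total addresses = 2^20 = 1048576
Usable = total - 2 (network and broadcast)
Usable hosts: 1048574


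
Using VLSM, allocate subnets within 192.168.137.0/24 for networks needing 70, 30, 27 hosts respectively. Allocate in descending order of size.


70 hosts -> /25 (126 usable): 192.168.137.0/25
30 hosts -> /27 (30 usable): 192.168.137.128/27
27 hosts -> /27 (30 usable): 192.168.137.160/27
Allocation: 192.168.137.0/25 (70 hosts, 126 usable); 192.168.137.128/27 (30 hosts, 30 usable); 192.168.137.160/27 (27 hosts, 30 usable)


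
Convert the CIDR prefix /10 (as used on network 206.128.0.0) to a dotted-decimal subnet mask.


/10 means 10 network bits, 22 host bits
Binary: 11111111110000000000000000000000
Mask: 255.192.0.0


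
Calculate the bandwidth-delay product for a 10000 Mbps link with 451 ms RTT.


BDP = bandwidth * RTT
= 10000 Mbps * 451 ms
= 10000 * 1e6 * 451 / 1000 bits
= 4510000000 bits
= 563750000 bytes
= 550537.1094 KB
BDP = 4510000000 bits (563750000 bytes)


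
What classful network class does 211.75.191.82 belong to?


First octet: 211
Binary: 11010011
110xxxxx -> Class C (192-223)
Class C, default mask 255.255.255.0 (/24)


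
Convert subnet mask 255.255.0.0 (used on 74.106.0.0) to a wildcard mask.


Subnet mask: 255.255.0.0
Wildcard = 255.255.255.255 - subnet mask
255 - 255 = 0
255 - 255 = 0
255 - 0 = 255
255 - 0 = 255
Wildcard: 0.0.255.255


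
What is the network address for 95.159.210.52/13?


IP:   01011111.10011111.11010010.00110100
Mask: 11111111.11111000.00000000.00000000
AND operation:
Net:  01011111.10011000.00000000.00000000
Network: 95.152.0.0/13


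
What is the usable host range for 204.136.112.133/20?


Network: 204.136.112.0
Broadcast: 204.136.127.255
First usable = network + 1
Last usable = broadcast - 1
Range: 204.136.112.1 to 204.136.127.254


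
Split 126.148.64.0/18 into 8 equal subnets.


New prefix = 18 + 3 = 21
Each subnet has 2048 addresses
  126.148.64.0/21
  126.148.72.0/21
  126.148.80.0/21
  126.148.88.0/21
  126.148.96.0/21
  126.148.104.0/21
  126.148.112.0/21
  126.148.120.0/21
Subnets: 126.148.64.0/21, 126.148.72.0/21, 126.148.80.0/21, 126.148.88.0/21, 126.148.96.0/21, 126.148.104.0/21, 126.148.112.0/21, 126.148.120.0/21


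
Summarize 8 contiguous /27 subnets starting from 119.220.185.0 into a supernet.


Original prefix: /27
Number of subnets: 8 = 2^3
New prefix = 27 - 3 = 24
Supernet: 119.220.185.0/24


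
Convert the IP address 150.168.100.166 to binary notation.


150 = 10010110
168 = 10101000
100 = 01100100
166 = 10100110
Binary: 10010110.10101000.01100100.10100110


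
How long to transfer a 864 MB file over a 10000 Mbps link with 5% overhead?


Effective throughput = 10000 * (1 - 5/100) = 9500 Mbps
File size in Mb = 864 * 8 = 6912 Mb
Time = 6912 / 9500
Time = 0.7276 seconds


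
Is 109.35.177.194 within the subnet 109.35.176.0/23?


Subnet network: 109.35.176.0
Test IP AND mask: 109.35.176.0
Yes, 109.35.177.194 is in 109.35.176.0/23


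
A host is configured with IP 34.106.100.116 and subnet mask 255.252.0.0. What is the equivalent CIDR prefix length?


Binary: 11111111.11111100.00000000.00000000
Count leading 1s
Prefix: /14


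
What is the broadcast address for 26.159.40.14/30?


Network: 26.159.40.12/30
Host bits = 2
Set all host bits to 1:
Broadcast: 26.159.40.15


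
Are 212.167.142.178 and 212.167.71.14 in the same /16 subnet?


Mask: 255.255.0.0
212.167.142.178 AND mask = 212.167.0.0
212.167.71.14 AND mask = 212.167.0.0
Yes, same subnet (212.167.0.0)


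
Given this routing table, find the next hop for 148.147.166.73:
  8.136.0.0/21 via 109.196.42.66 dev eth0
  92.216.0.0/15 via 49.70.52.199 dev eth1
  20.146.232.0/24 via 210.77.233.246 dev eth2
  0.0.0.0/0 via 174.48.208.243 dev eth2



Longest prefix match for 148.147.166.73:
  /21 8.136.0.0: no
  /15 92.216.0.0: no
  /24 20.146.232.0: no
  /0 0.0.0.0: MATCH
Selected: next-hop 174.48.208.243 via eth2 (matched /0)


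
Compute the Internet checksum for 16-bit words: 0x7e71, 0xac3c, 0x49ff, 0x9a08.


Sum all words (with carry folding):
+ 0x7e71 = 0x7e71
+ 0xac3c = 0x2aae
+ 0x49ff = 0x74ad
+ 0x9a08 = 0x0eb6
One's complement: ~0x0eb6
Checksum = 0xf149


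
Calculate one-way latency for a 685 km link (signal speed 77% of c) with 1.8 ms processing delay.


Speed = 0.77 * 3e5 km/s = 231000 km/s
Propagation delay = 685 / 231000 = 0.003 s = 2.9654 ms
Processing delay = 1.8 ms
Total one-way latency = 4.7654 ms


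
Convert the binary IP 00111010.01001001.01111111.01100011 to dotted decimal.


00111010 = 58
01001001 = 73
01111111 = 127
01100011 = 99
IP: 58.73.127.99


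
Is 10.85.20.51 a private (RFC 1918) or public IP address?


RFC 1918 private ranges:
  10.0.0.0/8 (10.0.0.0 - 10.255.255.255)
  172.16.0.0/12 (172.16.0.0 - 172.31.255.255)
  192.168.0.0/16 (192.168.0.0 - 192.168.255.255)
Private (in 10.0.0.0/8)


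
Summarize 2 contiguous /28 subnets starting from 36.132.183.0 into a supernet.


Original prefix: /28
Number of subnets: 2 = 2^1
New prefix = 28 - 1 = 27
Supernet: 36.132.183.0/27


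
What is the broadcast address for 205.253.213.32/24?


Network: 205.253.213.0/24
Host bits = 8
Set all host bits to 1:
Broadcast: 205.253.213.255


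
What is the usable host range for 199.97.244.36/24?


Network: 199.97.244.0
Broadcast: 199.97.244.255
First usable = network + 1
Last usable = broadcast - 1
Range: 199.97.244.1 to 199.97.244.254


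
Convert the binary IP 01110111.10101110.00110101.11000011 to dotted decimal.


01110111 = 119
10101110 = 174
00110101 = 53
11000011 = 195
IP: 119.174.53.195


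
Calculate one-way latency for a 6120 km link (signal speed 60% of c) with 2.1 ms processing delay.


Speed = 0.6 * 3e5 km/s = 180000 km/s
Propagation delay = 6120 / 180000 = 0.034 s = 34 ms
Processing delay = 2.1 ms
Total one-way latency = 36.1 ms


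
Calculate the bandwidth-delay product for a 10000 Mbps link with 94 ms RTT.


BDP = bandwidth * RTT
= 10000 Mbps * 94 ms
= 10000 * 1e6 * 94 / 1000 bits
= 940000000 bits
= 117500000 bytes
= 114746.0938 KB
BDP = 940000000 bits (117500000 bytes)


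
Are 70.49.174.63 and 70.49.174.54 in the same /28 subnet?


Mask: 255.255.255.240
70.49.174.63 AND mask = 70.49.174.48
70.49.174.54 AND mask = 70.49.174.48
Yes, same subnet (70.49.174.48)


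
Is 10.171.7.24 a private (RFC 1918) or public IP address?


RFC 1918 private ranges:
  10.0.0.0/8 (10.0.0.0 - 10.255.255.255)
  172.16.0.0/12 (172.16.0.0 - 172.31.255.255)
  192.168.0.0/16 (192.168.0.0 - 192.168.255.255)
Private (in 10.0.0.0/8)


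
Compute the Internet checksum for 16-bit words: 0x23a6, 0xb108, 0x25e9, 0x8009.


Sum all words (with carry folding):
+ 0x23a6 = 0x23a6
+ 0xb108 = 0xd4ae
+ 0x25e9 = 0xfa97
+ 0x8009 = 0x7aa1
One's complement: ~0x7aa1
Checksum = 0x855e


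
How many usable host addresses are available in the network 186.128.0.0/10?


Host bits = 32 - 10 = 22
Total addresses = 2^22 = 4194304
Usable = total - 2 (network and broadcast)
Usable hosts: 4194302


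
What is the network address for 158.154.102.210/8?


IP:   10011110.10011010.01100110.11010010
Mask: 11111111.00000000.00000000.00000000
AND operation:
Net:  10011110.00000000.00000000.00000000
Network: 158.0.0.0/8


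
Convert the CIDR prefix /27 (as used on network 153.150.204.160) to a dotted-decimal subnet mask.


/27 means 27 network bits, 5 host bits
Binary: 11111111111111111111111111100000
Mask: 255.255.255.224


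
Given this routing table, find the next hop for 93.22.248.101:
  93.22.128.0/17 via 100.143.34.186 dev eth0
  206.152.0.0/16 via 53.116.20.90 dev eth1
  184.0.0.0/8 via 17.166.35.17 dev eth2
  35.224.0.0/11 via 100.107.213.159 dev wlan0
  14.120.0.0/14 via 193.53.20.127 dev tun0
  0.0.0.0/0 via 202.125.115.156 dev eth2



Longest prefix match for 93.22.248.101:
  /17 93.22.128.0: MATCH
  /16 206.152.0.0: no
  /8 184.0.0.0: no
  /11 35.224.0.0: no
  /14 14.120.0.0: no
  /0 0.0.0.0: MATCH
Selected: next-hop 100.143.34.186 via eth0 (matched /17)


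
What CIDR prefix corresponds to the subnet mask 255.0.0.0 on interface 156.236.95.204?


Binary: 11111111.00000000.00000000.00000000
Count leading 1s
Prefix: /8


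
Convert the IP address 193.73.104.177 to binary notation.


193 = 11000001
73 = 01001001
104 = 01101000
177 = 10110001
Binary: 11000001.01001001.01101000.10110001


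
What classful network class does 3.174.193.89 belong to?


First octet: 3
Binary: 00000011
0xxxxxxx -> Class A (1-126)
Class A, default mask 255.0.0.0 (/8)


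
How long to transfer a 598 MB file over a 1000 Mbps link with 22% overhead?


Effective throughput = 1000 * (1 - 22/100) = 780 Mbps
File size in Mb = 598 * 8 = 4784 Mb
Time = 4784 / 780
Time = 6.1333 seconds


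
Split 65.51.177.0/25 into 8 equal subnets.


New prefix = 25 + 3 = 28
Each subnet has 16 addresses
  65.51.177.0/28
  65.51.177.16/28
  65.51.177.32/28
  65.51.177.48/28
  65.51.177.64/28
  65.51.177.80/28
  65.51.177.96/28
  65.51.177.112/28
Subnets: 65.51.177.0/28, 65.51.177.16/28, 65.51.177.32/28, 65.51.177.48/28, 65.51.177.64/28, 65.51.177.80/28, 65.51.177.96/28, 65.51.177.112/28


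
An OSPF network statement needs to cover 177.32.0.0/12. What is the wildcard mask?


Subnet mask: 255.240.0.0
Wildcard = 255.255.255.255 - subnet mask
255 - 255 = 0
255 - 240 = 15
255 - 0 = 255
255 - 0 = 255
Wildcard: 0.15.255.255


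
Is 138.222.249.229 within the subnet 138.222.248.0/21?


Subnet network: 138.222.248.0
Test IP AND mask: 138.222.248.0
Yes, 138.222.249.229 is in 138.222.248.0/21


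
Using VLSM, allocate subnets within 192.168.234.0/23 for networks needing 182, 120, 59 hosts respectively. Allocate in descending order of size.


182 hosts -> /24 (254 usable): 192.168.234.0/24
120 hosts -> /25 (126 usable): 192.168.235.0/25
59 hosts -> /26 (62 usable): 192.168.235.128/26
Allocation: 192.168.234.0/24 (182 hosts, 254 usable); 192.168.235.0/25 (120 hosts, 126 usable); 192.168.235.128/26 (59 hosts, 62 usable)


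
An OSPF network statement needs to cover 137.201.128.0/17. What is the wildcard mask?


Subnet mask: 255.255.128.0
Wildcard = 255.255.255.255 - subnet mask
255 - 255 = 0
255 - 255 = 0
255 - 128 = 127
255 - 0 = 255
Wildcard: 0.0.127.255


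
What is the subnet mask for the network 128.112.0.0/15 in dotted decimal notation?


/15 means 15 network bits, 17 host bits
Binary: 11111111111111100000000000000000
Mask: 255.254.0.0


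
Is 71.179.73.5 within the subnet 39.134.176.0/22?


Subnet network: 39.134.176.0
Test IP AND mask: 71.179.72.0
No, 71.179.73.5 is not in 39.134.176.0/22


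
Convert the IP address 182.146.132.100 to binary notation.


182 = 10110110
146 = 10010010
132 = 10000100
100 = 01100100
Binary: 10110110.10010010.10000100.01100100


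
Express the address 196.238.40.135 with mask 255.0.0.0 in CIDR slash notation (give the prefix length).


Binary: 11111111.00000000.00000000.00000000
Count leading 1s
Prefix: /8


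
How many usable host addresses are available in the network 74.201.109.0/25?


Host bits = 32 - 25 = 7
Total addresses = 2^7 = 128
Usable = total - 2 (network and broadcast)
Usable hosts: 126


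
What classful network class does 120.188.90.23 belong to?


First octet: 120
Binary: 01111000
0xxxxxxx -> Class A (1-126)
Class A, default mask 255.0.0.0 (/8)


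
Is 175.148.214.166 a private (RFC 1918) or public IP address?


RFC 1918 private ranges:
  10.0.0.0/8 (10.0.0.0 - 10.255.255.255)
  172.16.0.0/12 (172.16.0.0 - 172.31.255.255)
  192.168.0.0/16 (192.168.0.0 - 192.168.255.255)
Public (not in any RFC 1918 range)


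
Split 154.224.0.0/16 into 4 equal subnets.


New prefix = 16 + 2 = 18
Each subnet has 16384 addresses
  154.224.0.0/18
  154.224.64.0/18
  154.224.128.0/18
  154.224.192.0/18
Subnets: 154.224.0.0/18, 154.224.64.0/18, 154.224.128.0/18, 154.224.192.0/18


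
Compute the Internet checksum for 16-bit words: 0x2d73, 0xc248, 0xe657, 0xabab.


Sum all words (with carry folding):
+ 0x2d73 = 0x2d73
+ 0xc248 = 0xefbb
+ 0xe657 = 0xd613
+ 0xabab = 0x81bf
One's complement: ~0x81bf
Checksum = 0x7e40


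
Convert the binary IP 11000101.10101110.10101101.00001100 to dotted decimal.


11000101 = 197
10101110 = 174
10101101 = 173
00001100 = 12
IP: 197.174.173.12


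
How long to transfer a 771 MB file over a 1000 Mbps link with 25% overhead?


Effective throughput = 1000 * (1 - 25/100) = 750 Mbps
File size in Mb = 771 * 8 = 6168 Mb
Time = 6168 / 750
Time = 8.224 seconds


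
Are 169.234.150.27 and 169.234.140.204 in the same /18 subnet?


Mask: 255.255.192.0
169.234.150.27 AND mask = 169.234.128.0
169.234.140.204 AND mask = 169.234.128.0
Yes, same subnet (169.234.128.0)


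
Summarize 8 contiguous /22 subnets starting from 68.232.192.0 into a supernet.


Original prefix: /22
Number of subnets: 8 = 2^3
New prefix = 22 - 3 = 19
Supernet: 68.232.192.0/19


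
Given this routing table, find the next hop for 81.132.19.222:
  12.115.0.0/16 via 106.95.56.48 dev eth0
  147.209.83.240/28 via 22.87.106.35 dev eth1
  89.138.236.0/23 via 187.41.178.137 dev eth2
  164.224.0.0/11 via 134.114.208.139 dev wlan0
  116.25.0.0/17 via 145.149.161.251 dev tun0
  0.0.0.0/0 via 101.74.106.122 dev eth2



Longest prefix match for 81.132.19.222:
  /16 12.115.0.0: no
  /28 147.209.83.240: no
  /23 89.138.236.0: no
  /11 164.224.0.0: no
  /17 116.25.0.0: no
  /0 0.0.0.0: MATCH
Selected: next-hop 101.74.106.122 via eth2 (matched /0)


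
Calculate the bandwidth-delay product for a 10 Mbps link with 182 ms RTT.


BDP = bandwidth * RTT
= 10 Mbps * 182 ms
= 10 * 1e6 * 182 / 1000 bits
= 1820000 bits
= 227500 bytes
= 222.168 KB
BDP = 1820000 bits (227500 bytes)


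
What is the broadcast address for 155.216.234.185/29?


Network: 155.216.234.184/29
Host bits = 3
Set all host bits to 1:
Broadcast: 155.216.234.191


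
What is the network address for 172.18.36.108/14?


IP:   10101100.00010010.00100100.01101100
Mask: 11111111.11111100.00000000.00000000
AND operation:
Net:  10101100.00010000.00000000.00000000
Network: 172.16.0.0/14


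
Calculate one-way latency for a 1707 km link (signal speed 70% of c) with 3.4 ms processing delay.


Speed = 0.7 * 3e5 km/s = 210000 km/s
Propagation delay = 1707 / 210000 = 0.0081 s = 8.1286 ms
Processing delay = 3.4 ms
Total one-way latency = 11.5286 ms


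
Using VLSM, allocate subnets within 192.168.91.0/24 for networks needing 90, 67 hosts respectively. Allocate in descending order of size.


90 hosts -> /25 (126 usable): 192.168.91.0/25
67 hosts -> /25 (126 usable): 192.168.91.128/25
Allocation: 192.168.91.0/25 (90 hosts, 126 usable); 192.168.91.128/25 (67 hosts, 126 usable)


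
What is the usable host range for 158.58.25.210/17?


Network: 158.58.0.0
Broadcast: 158.58.127.255
First usable = network + 1
Last usable = broadcast - 1
Range: 158.58.0.1 to 158.58.127.254


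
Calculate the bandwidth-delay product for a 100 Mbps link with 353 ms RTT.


BDP = bandwidth * RTT
= 100 Mbps * 353 ms
= 100 * 1e6 * 353 / 1000 bits
= 35300000 bits
= 4412500 bytes
= 4309.082 KB
BDP = 35300000 bits (4412500 bytes)


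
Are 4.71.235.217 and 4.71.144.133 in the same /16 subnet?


Mask: 255.255.0.0
4.71.235.217 AND mask = 4.71.0.0
4.71.144.133 AND mask = 4.71.0.0
Yes, same subnet (4.71.0.0)


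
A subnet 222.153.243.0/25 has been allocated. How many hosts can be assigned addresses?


Host bits = 32 - 25 = 7
Total addresses = 2^7 = 128
Usable = total - 2 (network and broadcast)
Usable hosts: 126


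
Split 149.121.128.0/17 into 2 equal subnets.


New prefix = 17 + 1 = 18
Each subnet has 16384 addresses
  149.121.128.0/18
  149.121.192.0/18
Subnets: 149.121.128.0/18, 149.121.192.0/18


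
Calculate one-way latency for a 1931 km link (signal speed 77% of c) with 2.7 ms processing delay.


Speed = 0.77 * 3e5 km/s = 231000 km/s
Propagation delay = 1931 / 231000 = 0.0084 s = 8.3593 ms
Processing delay = 2.7 ms
Total one-way latency = 11.0593 ms


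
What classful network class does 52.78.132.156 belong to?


First octet: 52
Binary: 00110100
0xxxxxxx -> Class A (1-126)
Class A, default mask 255.0.0.0 (/8)


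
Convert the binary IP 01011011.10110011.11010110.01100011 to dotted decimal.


01011011 = 91
10110011 = 179
11010110 = 214
01100011 = 99
IP: 91.179.214.99


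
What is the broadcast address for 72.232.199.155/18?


Network: 72.232.192.0/18
Host bits = 14
Set all host bits to 1:
Broadcast: 72.232.255.255


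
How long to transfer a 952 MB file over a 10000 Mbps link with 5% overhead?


Effective throughput = 10000 * (1 - 5/100) = 9500 Mbps
File size in Mb = 952 * 8 = 7616 Mb
Time = 7616 / 9500
Time = 0.8017 seconds


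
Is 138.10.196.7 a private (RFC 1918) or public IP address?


RFC 1918 private ranges:
  10.0.0.0/8 (10.0.0.0 - 10.255.255.255)
  172.16.0.0/12 (172.16.0.0 - 172.31.255.255)
  192.168.0.0/16 (192.168.0.0 - 192.168.255.255)
Public (not in any RFC 1918 range)


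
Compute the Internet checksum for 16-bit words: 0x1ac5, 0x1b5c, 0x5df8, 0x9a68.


Sum all words (with carry folding):
+ 0x1ac5 = 0x1ac5
+ 0x1b5c = 0x3621
+ 0x5df8 = 0x9419
+ 0x9a68 = 0x2e82
One's complement: ~0x2e82
Checksum = 0xd17d


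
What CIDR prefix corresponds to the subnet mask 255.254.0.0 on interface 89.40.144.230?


Binary: 11111111.11111110.00000000.00000000
Count leading 1s
Prefix: /15


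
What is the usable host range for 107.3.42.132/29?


Network: 107.3.42.128
Broadcast: 107.3.42.135
First usable = network + 1
Last usable = broadcast - 1
Range: 107.3.42.129 to 107.3.42.134


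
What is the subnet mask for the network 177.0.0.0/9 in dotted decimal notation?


/9 means 9 network bits, 23 host bits
Binary: 11111111100000000000000000000000
Mask: 255.128.0.0


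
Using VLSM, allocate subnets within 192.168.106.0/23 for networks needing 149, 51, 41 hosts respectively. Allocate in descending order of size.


149 hosts -> /24 (254 usable): 192.168.106.0/24
51 hosts -> /26 (62 usable): 192.168.107.0/26
41 hosts -> /26 (62 usable): 192.168.107.64/26
Allocation: 192.168.106.0/24 (149 hosts, 254 usable); 192.168.107.0/26 (51 hosts, 62 usable); 192.168.107.64/26 (41 hosts, 62 usable)


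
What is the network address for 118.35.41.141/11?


IP:   01110110.00100011.00101001.10001101
Mask: 11111111.11100000.00000000.00000000
AND operation:
Net:  01110110.00100000.00000000.00000000
Network: 118.32.0.0/11


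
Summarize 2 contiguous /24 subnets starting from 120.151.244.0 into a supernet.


Original prefix: /24
Number of subnets: 2 = 2^1
New prefix = 24 - 1 = 23
Supernet: 120.151.244.0/23


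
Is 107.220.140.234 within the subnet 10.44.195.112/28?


Subnet network: 10.44.195.112
Test IP AND mask: 107.220.140.224
No, 107.220.140.234 is not in 10.44.195.112/28


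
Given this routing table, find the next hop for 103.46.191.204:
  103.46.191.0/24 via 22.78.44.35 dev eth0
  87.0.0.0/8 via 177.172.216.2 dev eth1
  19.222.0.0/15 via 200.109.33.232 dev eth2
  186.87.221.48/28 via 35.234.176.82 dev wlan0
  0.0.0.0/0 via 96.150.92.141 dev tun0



Longest prefix match for 103.46.191.204:
  /24 103.46.191.0: MATCH
  /8 87.0.0.0: no
  /15 19.222.0.0: no
  /28 186.87.221.48: no
  /0 0.0.0.0: MATCH
Selected: next-hop 22.78.44.35 via eth0 (matched /24)


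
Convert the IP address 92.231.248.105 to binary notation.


92 = 01011100
231 = 11100111
248 = 11111000
105 = 01101001
Binary: 01011100.11100111.11111000.01101001


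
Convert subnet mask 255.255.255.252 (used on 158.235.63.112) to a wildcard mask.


Subnet mask: 255.255.255.252
Wildcard = 255.255.255.255 - subnet mask
255 - 255 = 0
255 - 255 = 0
255 - 255 = 0
255 - 252 = 3
Wildcard: 0.0.0.3


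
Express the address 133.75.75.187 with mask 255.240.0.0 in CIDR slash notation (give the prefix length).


Binary: 11111111.11110000.00000000.00000000
Count leading 1s
Prefix: /12


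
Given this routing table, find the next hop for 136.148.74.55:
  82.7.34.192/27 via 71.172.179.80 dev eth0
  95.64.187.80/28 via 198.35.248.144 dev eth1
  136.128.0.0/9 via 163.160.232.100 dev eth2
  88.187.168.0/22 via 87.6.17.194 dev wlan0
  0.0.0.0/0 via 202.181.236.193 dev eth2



Longest prefix match for 136.148.74.55:
  /27 82.7.34.192: no
  /28 95.64.187.80: no
  /9 136.128.0.0: MATCH
  /22 88.187.168.0: no
  /0 0.0.0.0: MATCH
Selected: next-hop 163.160.232.100 via eth2 (matched /9)
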